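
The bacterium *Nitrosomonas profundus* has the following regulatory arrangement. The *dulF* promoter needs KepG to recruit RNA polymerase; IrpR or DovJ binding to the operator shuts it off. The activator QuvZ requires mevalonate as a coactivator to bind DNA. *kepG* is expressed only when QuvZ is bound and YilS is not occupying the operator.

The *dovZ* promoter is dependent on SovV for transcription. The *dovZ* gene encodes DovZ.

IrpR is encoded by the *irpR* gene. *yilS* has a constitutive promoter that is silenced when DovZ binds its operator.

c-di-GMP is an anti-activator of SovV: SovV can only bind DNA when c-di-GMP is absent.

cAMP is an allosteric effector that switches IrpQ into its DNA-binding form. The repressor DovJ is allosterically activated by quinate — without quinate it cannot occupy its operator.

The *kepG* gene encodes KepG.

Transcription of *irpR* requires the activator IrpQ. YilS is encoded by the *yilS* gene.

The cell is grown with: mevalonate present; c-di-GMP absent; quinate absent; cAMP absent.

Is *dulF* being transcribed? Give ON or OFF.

cAMP is absent, so IrpQ is inactive.
Required activator IrpQ is absent, so *irpR* is not transcribed.
So IrpR is not produced.
Quinate is absent, so DovJ is inactive.
Mevalonate is present, so QuvZ is active.
c-di-GMP is absent, so SovV is active.
No repressor is bound and SovV is active, so *dovZ* is transcribed.
So DovZ is produced and active.
With repressor DovZ bound, *yilS* is not transcribed.
So YilS is not produced.
No repressor is bound and QuvZ is active, so *kepG* is transcribed.
So KepG is produced and active.
No repressor is bound and KepG is active, so *dulF* is transcribed.

ON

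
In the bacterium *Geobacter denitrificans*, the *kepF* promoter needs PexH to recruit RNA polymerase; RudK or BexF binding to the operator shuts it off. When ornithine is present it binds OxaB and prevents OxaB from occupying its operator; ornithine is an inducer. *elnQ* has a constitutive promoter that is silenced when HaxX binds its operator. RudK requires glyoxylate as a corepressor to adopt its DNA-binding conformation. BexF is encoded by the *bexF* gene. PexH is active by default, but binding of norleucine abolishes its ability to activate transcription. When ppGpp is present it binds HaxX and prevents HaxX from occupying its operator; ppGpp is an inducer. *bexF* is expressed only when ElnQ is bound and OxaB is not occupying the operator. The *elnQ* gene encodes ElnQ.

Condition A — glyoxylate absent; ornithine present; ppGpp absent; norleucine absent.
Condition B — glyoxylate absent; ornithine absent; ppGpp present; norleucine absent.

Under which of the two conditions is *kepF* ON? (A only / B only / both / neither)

Condition A:
Glyoxylate is absent, so RudK is inactive.
Ornithine is present, so OxaB is inactive.
ppGpp is absent, so HaxX is active.
With repressor HaxX bound, *elnQ* is not transcribed.
So ElnQ is not produced.
Required activator ElnQ is absent, so *bexF* is not transcribed.
So BexF is not produced.
Norleucine is absent, so PexH is active.
No repressor is bound and PexH is active, so *kepF* is transcribed.
→ *kepF* is ON in A.
Condition B:
Glyoxylate is absent, so RudK is inactive.
Ornithine is absent, so OxaB is active.
ppGpp is present, so HaxX is inactive.
With no repressor bound, *elnQ* is transcribed.
So ElnQ is produced and active.
With repressor OxaB bound, *bexF* is not transcribed.
So BexF is not produced.
Norleucine is absent, so PexH is active.
No repressor is bound and PexH is active, so *kepF* is transcribed.
→ *kepF* is ON in B.

both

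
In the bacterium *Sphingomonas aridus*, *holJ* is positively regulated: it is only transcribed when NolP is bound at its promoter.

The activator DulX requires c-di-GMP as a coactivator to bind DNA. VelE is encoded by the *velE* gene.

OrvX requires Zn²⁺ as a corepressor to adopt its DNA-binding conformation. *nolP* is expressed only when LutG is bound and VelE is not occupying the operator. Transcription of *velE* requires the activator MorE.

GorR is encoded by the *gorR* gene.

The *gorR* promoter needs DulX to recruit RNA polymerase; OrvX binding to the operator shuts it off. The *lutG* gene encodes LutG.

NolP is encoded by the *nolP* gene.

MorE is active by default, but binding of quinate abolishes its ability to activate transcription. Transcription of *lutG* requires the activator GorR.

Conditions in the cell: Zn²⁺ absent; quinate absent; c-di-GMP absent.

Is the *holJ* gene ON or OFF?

c-di-GMP is absent, so DulX is inactive.
Zn²⁺ is absent, so OrvX is inactive.
Required activator DulX is absent, so *gorR* is not transcribed.
So GorR is not produced.
Required activator GorR is absent, so *lutG* is not transcribed.
So LutG is not produced.
Quinate is absent, so MorE is active.
No repressor is bound and MorE is active, so *velE* is transcribed.
So VelE is produced and active.
With repressor VelE bound, *nolP* is not transcribed.
So NolP is not produced.
Required activator NolP is absent, so *holJ* is not transcribed.

OFF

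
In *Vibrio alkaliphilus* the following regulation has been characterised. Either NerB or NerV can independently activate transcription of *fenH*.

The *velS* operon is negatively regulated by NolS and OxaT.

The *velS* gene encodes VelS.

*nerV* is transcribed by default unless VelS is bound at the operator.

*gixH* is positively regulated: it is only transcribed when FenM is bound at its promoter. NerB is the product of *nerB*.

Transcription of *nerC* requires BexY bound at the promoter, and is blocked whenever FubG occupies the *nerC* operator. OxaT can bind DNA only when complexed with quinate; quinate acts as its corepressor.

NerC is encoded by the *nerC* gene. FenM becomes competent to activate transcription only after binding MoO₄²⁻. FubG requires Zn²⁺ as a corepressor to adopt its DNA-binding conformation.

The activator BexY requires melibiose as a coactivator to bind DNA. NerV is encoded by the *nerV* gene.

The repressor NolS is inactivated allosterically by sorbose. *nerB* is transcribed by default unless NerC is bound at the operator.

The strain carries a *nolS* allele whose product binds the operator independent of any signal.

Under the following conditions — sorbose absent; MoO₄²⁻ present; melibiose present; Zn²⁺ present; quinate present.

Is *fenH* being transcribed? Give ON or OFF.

Melibiose is present, so BexY is active.
Zn²⁺ is present, so FubG is active.
With repressor FubG bound, *nerC* is not transcribed.
So NerC is not produced.
With no repressor bound, *nerB* is transcribed.
So NerB is produced and active.
NolS is constitutively active in this strain.
Quinate is present, so OxaT is active.
With repressor NolS bound, *velS* is not transcribed.
So VelS is not produced.
With no repressor bound, *nerV* is transcribed.
So NerV is produced and active.
Activator NerB is present, so *fenH* is transcribed.

ON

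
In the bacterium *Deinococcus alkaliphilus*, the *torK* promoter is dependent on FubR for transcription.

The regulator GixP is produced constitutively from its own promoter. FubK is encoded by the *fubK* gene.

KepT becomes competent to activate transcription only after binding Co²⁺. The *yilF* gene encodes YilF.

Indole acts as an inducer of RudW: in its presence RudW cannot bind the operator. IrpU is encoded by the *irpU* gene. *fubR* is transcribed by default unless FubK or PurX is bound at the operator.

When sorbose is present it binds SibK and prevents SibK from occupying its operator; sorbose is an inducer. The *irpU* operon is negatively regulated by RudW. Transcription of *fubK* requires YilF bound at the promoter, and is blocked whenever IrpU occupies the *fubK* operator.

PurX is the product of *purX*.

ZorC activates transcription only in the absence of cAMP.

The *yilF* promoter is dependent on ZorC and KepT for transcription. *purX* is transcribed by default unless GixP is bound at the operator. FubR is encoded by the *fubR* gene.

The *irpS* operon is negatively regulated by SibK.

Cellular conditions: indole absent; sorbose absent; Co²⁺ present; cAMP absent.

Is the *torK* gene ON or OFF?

cAMP is absent, so ZorC is active.
Co²⁺ is present, so KepT is active.
No repressor is bound and ZorC and KepT are active, so *yilF* is transcribed.
So YilF is produced and active.
Indole is absent, so RudW is active.
With repressor RudW bound, *irpU* is not transcribed.
So IrpU is not produced.
No repressor is bound and YilF is active, so *fubK* is transcribed.
So FubK is produced and active.
GixP is produced constitutively and is active.
With repressor GixP bound, *purX* is not transcribed.
So PurX is not produced.
With repressor FubK bound, *fubR* is not transcribed.
So FubR is not produced.
Required activator FubR is absent, so *torK* is not transcribed.

OFF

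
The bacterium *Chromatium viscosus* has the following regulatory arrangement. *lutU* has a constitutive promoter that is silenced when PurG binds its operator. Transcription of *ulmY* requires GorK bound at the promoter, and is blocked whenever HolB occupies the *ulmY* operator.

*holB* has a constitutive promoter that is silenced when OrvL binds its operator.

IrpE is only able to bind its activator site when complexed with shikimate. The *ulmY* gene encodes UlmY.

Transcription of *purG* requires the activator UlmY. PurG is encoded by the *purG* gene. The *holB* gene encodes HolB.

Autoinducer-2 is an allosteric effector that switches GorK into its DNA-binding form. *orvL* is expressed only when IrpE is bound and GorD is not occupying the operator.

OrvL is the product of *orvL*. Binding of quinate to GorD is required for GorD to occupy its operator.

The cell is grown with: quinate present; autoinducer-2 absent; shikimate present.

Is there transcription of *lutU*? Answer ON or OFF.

Shikimate is present, so IrpE is active.
Quinate is present, so GorD is active.
With repressor GorD bound, *orvL* is not transcribed.
So OrvL is not produced.
With no repressor bound, *holB* is transcribed.
So HolB is produced and active.
Autoinducer-2 is absent, so GorK is inactive.
With repressor HolB bound, *ulmY* is not transcribed.
So UlmY is not produced.
Required activator UlmY is absent, so *purG* is not transcribed.
So PurG is not produced.
With no repressor bound, *lutU* is transcribed.

ON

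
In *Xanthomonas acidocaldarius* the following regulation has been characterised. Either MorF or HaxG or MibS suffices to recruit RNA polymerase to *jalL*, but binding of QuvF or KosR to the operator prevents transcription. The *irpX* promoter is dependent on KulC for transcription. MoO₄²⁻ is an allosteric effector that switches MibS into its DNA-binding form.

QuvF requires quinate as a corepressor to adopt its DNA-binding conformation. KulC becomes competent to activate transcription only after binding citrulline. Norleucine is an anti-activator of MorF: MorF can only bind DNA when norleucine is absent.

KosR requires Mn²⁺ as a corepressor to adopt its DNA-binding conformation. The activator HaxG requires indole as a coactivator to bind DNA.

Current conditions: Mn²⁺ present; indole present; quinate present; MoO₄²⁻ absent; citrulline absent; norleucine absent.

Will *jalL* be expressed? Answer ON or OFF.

Norleucine is absent, so MorF is active.
Indole is present, so HaxG is active.
Quinate is present, so QuvF is active.
MoO₄²⁻ is absent, so MibS is inactive.
Mn²⁺ is present, so KosR is active.
With repressor QuvF bound, *jalL* is not transcribed.

OFF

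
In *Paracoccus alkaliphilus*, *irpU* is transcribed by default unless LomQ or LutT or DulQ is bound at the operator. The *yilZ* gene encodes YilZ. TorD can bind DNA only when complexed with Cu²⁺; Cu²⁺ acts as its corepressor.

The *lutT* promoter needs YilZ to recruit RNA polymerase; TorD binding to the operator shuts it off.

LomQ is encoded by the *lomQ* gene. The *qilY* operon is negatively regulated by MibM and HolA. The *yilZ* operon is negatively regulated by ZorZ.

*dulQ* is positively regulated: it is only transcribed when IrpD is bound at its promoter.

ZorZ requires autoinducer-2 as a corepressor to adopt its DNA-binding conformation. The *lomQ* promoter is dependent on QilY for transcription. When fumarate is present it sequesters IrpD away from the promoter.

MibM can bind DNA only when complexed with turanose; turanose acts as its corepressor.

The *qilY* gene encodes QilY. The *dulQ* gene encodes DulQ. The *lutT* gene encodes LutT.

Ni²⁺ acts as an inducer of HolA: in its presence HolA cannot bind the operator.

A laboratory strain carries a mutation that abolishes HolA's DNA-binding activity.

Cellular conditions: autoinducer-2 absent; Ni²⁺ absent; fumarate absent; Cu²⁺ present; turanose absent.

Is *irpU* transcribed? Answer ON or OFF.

Turanose is absent, so MibM is inactive.
HolA is non-functional in this strain, so it has no effect.
With no repressor bound, *qilY* is transcribed.
So QilY is produced and active.
No repressor is bound and QilY is active, so *lomQ* is transcribed.
So LomQ is produced and active.
Autoinducer-2 is absent, so ZorZ is inactive.
With no repressor bound, *yilZ* is transcribed.
So YilZ is produced and active.
Cu²⁺ is present, so TorD is active.
With repressor TorD bound, *lutT* is not transcribed.
So LutT is not produced.
Fumarate is absent, so IrpD is active.
No repressor is bound and IrpD is active, so *dulQ* is transcribed.
So DulQ is produced and active.
With repressor LomQ bound, *irpU* is not transcribed.

OFF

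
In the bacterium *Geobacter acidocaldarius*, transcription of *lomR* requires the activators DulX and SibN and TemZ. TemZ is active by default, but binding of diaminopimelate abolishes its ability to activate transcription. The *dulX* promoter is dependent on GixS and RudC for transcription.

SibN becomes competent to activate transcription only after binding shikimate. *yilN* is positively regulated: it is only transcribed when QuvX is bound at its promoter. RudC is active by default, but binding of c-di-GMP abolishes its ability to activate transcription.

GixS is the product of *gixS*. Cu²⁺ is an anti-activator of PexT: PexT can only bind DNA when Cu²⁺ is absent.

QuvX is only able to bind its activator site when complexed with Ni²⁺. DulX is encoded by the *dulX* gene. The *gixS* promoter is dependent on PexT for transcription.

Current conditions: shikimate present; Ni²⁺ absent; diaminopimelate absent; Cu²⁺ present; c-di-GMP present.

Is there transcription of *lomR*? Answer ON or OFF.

Cu²⁺ is present, so PexT is inactive.
Required activator PexT is absent, so *gixS* is not transcribed.
So GixS is not produced.
c-di-GMP is present, so RudC is inactive.
Required activator GixS is absent, so *dulX* is not transcribed.
So DulX is not produced.
Shikimate is present, so SibN is active.
Diaminopimelate is absent, so TemZ is active.
Required activator DulX is absent, so *lomR* is not transcribed.

OFF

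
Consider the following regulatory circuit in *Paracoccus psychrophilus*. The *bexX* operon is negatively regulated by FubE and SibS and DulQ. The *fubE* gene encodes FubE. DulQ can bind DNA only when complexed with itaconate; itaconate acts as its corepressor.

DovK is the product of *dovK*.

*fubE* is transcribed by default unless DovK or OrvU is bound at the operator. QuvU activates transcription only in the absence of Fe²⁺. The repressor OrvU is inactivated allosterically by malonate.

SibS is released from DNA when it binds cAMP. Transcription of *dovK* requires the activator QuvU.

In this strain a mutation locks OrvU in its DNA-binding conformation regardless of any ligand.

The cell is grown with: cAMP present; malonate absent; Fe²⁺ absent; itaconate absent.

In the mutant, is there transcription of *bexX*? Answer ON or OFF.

Fe²⁺ is absent, so QuvU is active.
No repressor is bound and QuvU is active, so *dovK* is transcribed.
So DovK is produced and active.
OrvU is constitutively active in this strain.
With repressor DovK bound, *fubE* is not transcribed.
So FubE is not produced.
cAMP is present, so SibS is inactive.
Itaconate is absent, so DulQ is inactive.
With no repressor bound, *bexX* is transcribed.

ON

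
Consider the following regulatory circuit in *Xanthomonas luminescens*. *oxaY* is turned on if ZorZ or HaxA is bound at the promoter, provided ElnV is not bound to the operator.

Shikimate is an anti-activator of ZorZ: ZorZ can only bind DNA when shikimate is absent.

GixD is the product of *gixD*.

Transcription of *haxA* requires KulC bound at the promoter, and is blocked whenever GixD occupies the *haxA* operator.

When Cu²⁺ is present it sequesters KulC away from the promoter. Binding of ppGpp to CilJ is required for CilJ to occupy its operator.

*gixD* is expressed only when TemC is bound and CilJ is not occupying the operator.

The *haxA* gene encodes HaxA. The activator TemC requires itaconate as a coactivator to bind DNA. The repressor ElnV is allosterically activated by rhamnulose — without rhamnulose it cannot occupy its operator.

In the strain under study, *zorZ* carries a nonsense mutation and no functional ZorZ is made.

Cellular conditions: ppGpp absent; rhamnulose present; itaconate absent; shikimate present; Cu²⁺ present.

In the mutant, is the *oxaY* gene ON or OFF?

ZorZ is non-functional in this strain, so it has no effect.
Itaconate is absent, so TemC is inactive.
ppGpp is absent, so CilJ is inactive.
Required activator TemC is absent, so *gixD* is not transcribed.
So GixD is not produced.
Cu²⁺ is present, so KulC is inactive.
Required activator KulC is absent, so *haxA* is not transcribed.
So HaxA is not produced.
Rhamnulose is present, so ElnV is active.
With repressor ElnV bound, *oxaY* is not transcribed.

OFF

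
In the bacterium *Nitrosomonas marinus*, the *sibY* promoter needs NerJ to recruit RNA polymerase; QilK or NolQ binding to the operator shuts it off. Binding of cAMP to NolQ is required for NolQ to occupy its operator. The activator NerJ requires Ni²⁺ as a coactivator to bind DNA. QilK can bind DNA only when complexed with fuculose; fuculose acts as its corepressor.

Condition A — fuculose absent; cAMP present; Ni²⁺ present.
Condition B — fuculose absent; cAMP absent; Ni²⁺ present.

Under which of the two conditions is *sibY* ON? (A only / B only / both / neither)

Condition A:
Fuculose is absent, so QilK is inactive.
cAMP is present, so NolQ is active.
Ni²⁺ is present, so NerJ is active.
With repressor NolQ bound, *sibY* is not transcribed.
→ *sibY* is OFF in A.
Condition B:
Fuculose is absent, so QilK is inactive.
cAMP is absent, so NolQ is inactive.
Ni²⁺ is present, so NerJ is active.
No repressor is bound and NerJ is active, so *sibY* is transcribed.
→ *sibY* is ON in B.

B only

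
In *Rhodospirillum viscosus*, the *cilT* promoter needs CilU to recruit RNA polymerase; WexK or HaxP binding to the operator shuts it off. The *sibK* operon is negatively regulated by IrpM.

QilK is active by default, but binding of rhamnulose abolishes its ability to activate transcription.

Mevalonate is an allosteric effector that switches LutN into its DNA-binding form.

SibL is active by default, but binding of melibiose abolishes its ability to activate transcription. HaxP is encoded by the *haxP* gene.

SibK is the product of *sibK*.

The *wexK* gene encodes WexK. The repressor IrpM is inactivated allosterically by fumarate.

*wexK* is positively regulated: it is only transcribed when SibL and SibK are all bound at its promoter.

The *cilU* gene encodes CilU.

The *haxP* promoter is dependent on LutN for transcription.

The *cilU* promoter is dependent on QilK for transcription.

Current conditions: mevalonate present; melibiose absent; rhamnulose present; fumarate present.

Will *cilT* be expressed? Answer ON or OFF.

OFF

Rhamnulose is present, so QilK is inactive.
Required activator QilK is absent, so *cilU* is not transcribed.
So CilU is not produced.
Melibiose is absent, so SibL is active.
Fumarate is present, so IrpM is inactive.
With no repressor bound, *sibK* is transcribed.
So SibK is produced and active.
No repressor is bound and SibL and SibK are active, so *wexK* is transcribed.
So WexK is produced and active.
Mevalonate is present, so LutN is active.
No repressor is bound and LutN is active, so *haxP* is transcribed.
So HaxP is produced and active.
With repressor WexK bound, *cilT* is not transcribed.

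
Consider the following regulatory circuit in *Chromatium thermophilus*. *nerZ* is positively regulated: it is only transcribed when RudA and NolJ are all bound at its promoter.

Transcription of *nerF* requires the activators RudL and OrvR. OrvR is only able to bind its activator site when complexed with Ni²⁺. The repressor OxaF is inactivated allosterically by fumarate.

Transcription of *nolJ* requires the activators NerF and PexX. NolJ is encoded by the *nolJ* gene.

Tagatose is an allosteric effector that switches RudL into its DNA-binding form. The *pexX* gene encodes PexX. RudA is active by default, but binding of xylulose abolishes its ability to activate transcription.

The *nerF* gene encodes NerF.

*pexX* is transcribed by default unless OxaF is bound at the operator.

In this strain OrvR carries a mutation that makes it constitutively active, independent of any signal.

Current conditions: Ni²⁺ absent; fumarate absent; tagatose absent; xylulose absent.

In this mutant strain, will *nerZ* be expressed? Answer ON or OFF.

Xylulose is absent, so RudA is active.
Tagatose is absent, so RudL is inactive.
OrvR is constitutively active in this strain.
Required activator RudL is absent, so *nerF* is not transcribed.
So NerF is not produced.
Fumarate is absent, so OxaF is active.
With repressor OxaF bound, *pexX* is not transcribed.
So PexX is not produced.
Required activator NerF is absent, so *nolJ* is not transcribed.
So NolJ is not produced.
Required activator NolJ is absent, so *nerZ* is not transcribed.

OFF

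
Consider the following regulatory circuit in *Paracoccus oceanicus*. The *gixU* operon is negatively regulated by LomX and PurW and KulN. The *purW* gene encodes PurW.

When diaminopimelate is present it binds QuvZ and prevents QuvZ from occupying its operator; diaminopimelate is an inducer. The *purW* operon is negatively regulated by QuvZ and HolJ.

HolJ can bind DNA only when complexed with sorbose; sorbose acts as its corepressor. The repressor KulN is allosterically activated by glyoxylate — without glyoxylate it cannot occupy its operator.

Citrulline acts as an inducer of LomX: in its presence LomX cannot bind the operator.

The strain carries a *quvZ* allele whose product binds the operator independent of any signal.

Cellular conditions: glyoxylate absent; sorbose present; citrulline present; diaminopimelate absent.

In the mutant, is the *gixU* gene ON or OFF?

ON

Citrulline is present, so LomX is inactive.
QuvZ is constitutively active in this strain.
Sorbose is present, so HolJ is active.
With repressor QuvZ bound, *purW* is not transcribed.
So PurW is not produced.
Glyoxylate is absent, so KulN is inactive.
With no repressor bound, *gixU* is transcribed.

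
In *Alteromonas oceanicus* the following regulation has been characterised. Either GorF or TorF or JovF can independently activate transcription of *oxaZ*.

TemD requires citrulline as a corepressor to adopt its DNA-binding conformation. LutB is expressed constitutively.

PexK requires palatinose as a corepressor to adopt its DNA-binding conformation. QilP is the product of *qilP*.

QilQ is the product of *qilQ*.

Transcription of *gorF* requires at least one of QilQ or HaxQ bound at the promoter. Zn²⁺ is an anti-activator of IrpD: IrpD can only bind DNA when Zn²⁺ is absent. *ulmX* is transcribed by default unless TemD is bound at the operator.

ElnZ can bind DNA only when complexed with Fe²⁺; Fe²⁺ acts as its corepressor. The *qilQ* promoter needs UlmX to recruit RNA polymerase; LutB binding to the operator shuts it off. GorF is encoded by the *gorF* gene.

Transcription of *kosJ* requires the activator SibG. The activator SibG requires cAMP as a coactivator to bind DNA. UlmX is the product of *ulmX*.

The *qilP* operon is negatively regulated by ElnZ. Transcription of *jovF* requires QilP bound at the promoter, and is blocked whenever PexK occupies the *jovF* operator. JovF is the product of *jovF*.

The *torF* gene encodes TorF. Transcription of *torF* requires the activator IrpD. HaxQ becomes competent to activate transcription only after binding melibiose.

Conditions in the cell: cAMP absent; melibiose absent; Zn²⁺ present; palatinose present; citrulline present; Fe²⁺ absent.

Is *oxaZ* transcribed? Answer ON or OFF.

OFF

Citrulline is present, so TemD is active.
With repressor TemD bound, *ulmX* is not transcribed.
So UlmX is not produced.
LutB is produced constitutively and is active.
With repressor LutB bound, *qilQ* is not transcribed.
So QilQ is not produced.
Melibiose is absent, so HaxQ is inactive.
No activator is available at the *gorF* promoter, so *gorF* is not transcribed.
So GorF is not produced.
Zn²⁺ is present, so IrpD is inactive.
Required activator IrpD is absent, so *torF* is not transcribed.
So TorF is not produced.
Palatinose is present, so PexK is active.
Fe²⁺ is absent, so ElnZ is inactive.
With no repressor bound, *qilP* is transcribed.
So QilP is produced and active.
With repressor PexK bound, *jovF* is not transcribed.
So JovF is not produced.
No activator is available at the *oxaZ* promoter, so *oxaZ* is not transcribed.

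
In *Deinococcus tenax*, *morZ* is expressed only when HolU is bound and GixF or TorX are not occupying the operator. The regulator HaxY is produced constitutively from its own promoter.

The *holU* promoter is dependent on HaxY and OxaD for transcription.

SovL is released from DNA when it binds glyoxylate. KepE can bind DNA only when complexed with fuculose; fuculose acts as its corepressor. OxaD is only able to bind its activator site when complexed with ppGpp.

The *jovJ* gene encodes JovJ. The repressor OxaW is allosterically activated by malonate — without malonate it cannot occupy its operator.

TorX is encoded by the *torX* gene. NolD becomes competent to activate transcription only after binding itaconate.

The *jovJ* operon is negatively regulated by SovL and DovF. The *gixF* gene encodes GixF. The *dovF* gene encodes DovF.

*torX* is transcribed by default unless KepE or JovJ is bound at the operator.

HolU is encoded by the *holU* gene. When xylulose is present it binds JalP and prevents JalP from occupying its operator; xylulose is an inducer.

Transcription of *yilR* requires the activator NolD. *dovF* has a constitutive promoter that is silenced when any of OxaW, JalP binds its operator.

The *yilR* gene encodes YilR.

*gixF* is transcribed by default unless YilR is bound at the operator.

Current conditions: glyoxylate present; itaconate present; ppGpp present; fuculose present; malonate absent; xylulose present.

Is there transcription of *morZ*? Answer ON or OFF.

Itaconate is present, so NolD is active.
No repressor is bound and NolD is active, so *yilR* is transcribed.
So YilR is produced and active.
With repressor YilR bound, *gixF* is not transcribed.
So GixF is not produced.
Fuculose is present, so KepE is active.
Glyoxylate is present, so SovL is inactive.
Malonate is absent, so OxaW is inactive.
Xylulose is present, so JalP is inactive.
With no repressor bound, *dovF* is transcribed.
So DovF is produced and active.
With repressor DovF bound, *jovJ* is not transcribed.
So JovJ is not produced.
With repressor KepE bound, *torX* is not transcribed.
So TorX is not produced.
HaxY is produced constitutively and is active.
ppGpp is present, so OxaD is active.
No repressor is bound and HaxY and OxaD are active, so *holU* is transcribed.
So HolU is produced and active.
No repressor is bound and HolU is active, so *morZ* is transcribed.

ON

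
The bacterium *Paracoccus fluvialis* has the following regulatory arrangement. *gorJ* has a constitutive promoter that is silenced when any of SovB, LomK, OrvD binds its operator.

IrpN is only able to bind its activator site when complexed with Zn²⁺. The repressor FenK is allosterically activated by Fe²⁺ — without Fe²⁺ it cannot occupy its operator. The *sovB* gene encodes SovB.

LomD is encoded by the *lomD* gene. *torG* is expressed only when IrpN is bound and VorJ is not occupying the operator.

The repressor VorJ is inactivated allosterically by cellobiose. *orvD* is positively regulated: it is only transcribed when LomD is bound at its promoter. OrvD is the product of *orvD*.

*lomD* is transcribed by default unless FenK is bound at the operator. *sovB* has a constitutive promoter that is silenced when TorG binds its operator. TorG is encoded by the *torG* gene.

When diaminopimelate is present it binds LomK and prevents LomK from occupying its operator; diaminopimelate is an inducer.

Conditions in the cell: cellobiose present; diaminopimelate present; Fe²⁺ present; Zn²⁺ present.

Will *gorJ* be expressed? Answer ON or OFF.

ON

Zn²⁺ is present, so IrpN is active.
Cellobiose is present, so VorJ is inactive.
No repressor is bound and IrpN is active, so *torG* is transcribed.
So TorG is produced and active.
With repressor TorG bound, *sovB* is not transcribed.
So SovB is not produced.
Diaminopimelate is present, so LomK is inactive.
Fe²⁺ is present, so FenK is active.
With repressor FenK bound, *lomD* is not transcribed.
So LomD is not produced.
Required activator LomD is absent, so *orvD* is not transcribed.
So OrvD is not produced.
With no repressor bound, *gorJ* is transcribed.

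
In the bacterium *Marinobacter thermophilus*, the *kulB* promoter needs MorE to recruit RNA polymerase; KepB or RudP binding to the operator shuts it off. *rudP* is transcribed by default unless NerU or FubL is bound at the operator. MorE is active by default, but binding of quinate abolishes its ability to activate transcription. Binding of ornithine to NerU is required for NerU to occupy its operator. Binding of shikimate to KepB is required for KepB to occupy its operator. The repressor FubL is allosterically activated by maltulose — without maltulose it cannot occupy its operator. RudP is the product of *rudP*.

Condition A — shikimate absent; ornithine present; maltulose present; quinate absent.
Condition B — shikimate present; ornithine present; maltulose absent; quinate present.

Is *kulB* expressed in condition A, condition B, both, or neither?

Condition A:
Shikimate is absent, so KepB is inactive.
Ornithine is present, so NerU is active.
Maltulose is present, so FubL is active.
With repressor NerU bound, *rudP* is not transcribed.
So RudP is not produced.
Quinate is absent, so MorE is active.
No repressor is bound and MorE is active, so *kulB* is transcribed.
→ *kulB* is ON in A.
Condition B:
Shikimate is present, so KepB is active.
Ornithine is present, so NerU is active.
Maltulose is absent, so FubL is inactive.
With repressor NerU bound, *rudP* is not transcribed.
So RudP is not produced.
Quinate is present, so MorE is inactive.
With repressor KepB bound, *kulB* is not transcribed.
→ *kulB* is OFF in B.

A only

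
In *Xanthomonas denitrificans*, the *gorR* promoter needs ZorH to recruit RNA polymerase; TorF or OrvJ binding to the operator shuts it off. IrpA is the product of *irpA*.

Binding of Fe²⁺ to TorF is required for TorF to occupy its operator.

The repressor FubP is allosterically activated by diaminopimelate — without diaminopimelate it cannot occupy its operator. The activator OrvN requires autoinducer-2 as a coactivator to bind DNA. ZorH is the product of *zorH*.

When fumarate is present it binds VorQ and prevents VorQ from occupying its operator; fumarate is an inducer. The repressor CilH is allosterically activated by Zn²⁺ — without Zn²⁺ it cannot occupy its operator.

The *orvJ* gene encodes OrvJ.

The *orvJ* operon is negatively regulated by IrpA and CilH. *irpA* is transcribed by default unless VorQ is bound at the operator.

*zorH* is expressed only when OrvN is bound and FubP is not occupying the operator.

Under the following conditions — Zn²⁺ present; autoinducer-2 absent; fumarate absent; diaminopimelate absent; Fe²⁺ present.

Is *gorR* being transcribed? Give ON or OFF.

Diaminopimelate is absent, so FubP is inactive.
Autoinducer-2 is absent, so OrvN is inactive.
Required activator OrvN is absent, so *zorH* is not transcribed.
So ZorH is not produced.
Fe²⁺ is present, so TorF is active.
Fumarate is absent, so VorQ is active.
With repressor VorQ bound, *irpA* is not transcribed.
So IrpA is not produced.
Zn²⁺ is present, so CilH is active.
With repressor CilH bound, *orvJ* is not transcribed.
So OrvJ is not produced.
With repressor TorF bound, *gorR* is not transcribed.

OFF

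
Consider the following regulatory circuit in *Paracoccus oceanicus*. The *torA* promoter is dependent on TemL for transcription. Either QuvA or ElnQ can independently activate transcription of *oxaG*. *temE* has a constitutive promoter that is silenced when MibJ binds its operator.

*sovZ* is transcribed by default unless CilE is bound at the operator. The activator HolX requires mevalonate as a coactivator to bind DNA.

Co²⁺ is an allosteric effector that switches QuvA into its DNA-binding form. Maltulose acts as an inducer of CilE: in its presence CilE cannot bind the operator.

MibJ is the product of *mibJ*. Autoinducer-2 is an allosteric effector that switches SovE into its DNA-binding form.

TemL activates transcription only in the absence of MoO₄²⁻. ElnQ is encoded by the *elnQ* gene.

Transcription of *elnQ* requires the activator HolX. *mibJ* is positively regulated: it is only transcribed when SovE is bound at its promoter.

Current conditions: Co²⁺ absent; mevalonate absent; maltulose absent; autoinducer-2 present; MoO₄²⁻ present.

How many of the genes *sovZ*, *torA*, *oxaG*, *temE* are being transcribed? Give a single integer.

0

Maltulose is absent, so CilE is active.
With repressor CilE bound, *sovZ* is not transcribed.
→ *sovZ* is OFF.
MoO₄²⁻ is present, so TemL is inactive.
Required activator TemL is absent, so *torA* is not transcribed.
→ *torA* is OFF.
Co²⁺ is absent, so QuvA is inactive.
Mevalonate is absent, so HolX is inactive.
Required activator HolX is absent, so *elnQ* is not transcribed.
So ElnQ is not produced.
No activator is available at the *oxaG* promoter, so *oxaG* is not transcribed.
→ *oxaG* is OFF.
Autoinducer-2 is present, so SovE is active.
No repressor is bound and SovE is active, so *mibJ* is transcribed.
So MibJ is produced and active.
With repressor MibJ bound, *temE* is not transcribed.
→ *temE* is OFF.
0 of the 4 genes are transcribed.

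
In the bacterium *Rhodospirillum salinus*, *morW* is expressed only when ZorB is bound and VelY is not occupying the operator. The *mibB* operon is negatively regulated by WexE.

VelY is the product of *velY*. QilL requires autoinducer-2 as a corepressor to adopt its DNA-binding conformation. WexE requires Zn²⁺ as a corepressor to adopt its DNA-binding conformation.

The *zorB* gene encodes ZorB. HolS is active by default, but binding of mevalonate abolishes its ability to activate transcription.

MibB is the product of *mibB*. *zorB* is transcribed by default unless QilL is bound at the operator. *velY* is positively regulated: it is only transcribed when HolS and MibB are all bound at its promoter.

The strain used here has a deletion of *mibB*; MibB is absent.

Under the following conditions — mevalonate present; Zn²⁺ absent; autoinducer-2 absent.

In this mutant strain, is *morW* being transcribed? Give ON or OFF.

Autoinducer-2 is absent, so QilL is inactive.
With no repressor bound, *zorB* is transcribed.
So ZorB is produced and active.
Mevalonate is present, so HolS is inactive.
MibB is non-functional in this strain, so it has no effect.
Required activator HolS is absent, so *velY* is not transcribed.
So VelY is not produced.
No repressor is bound and ZorB is active, so *morW* is transcribed.

ON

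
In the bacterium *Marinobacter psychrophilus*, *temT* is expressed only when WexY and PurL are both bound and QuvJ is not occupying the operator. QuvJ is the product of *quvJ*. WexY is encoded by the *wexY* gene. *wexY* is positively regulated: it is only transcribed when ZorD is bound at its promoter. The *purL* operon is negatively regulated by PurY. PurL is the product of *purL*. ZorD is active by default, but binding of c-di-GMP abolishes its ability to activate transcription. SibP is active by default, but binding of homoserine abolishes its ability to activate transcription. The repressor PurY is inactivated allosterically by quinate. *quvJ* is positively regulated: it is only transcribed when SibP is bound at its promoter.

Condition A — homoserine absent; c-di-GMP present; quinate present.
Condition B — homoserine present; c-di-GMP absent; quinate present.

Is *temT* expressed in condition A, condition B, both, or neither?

B only

Condition A:
Homoserine is absent, so SibP is active.
No repressor is bound and SibP is active, so *quvJ* is transcribed.
So QuvJ is produced and active.
c-di-GMP is present, so ZorD is inactive.
Required activator ZorD is absent, so *wexY* is not transcribed.
So WexY is not produced.
Quinate is present, so PurY is inactive.
With no repressor bound, *purL* is transcribed.
So PurL is produced and active.
With repressor QuvJ bound, *temT* is not transcribed.
→ *temT* is OFF in A.
Condition B:
Homoserine is present, so SibP is inactive.
Required activator SibP is absent, so *quvJ* is not transcribed.
So QuvJ is not produced.
c-di-GMP is absent, so ZorD is active.
No repressor is bound and ZorD is active, so *wexY* is transcribed.
So WexY is produced and active.
Quinate is present, so PurY is inactive.
With no repressor bound, *purL* is transcribed.
So PurL is produced and active.
No repressor is bound and WexY and PurL are active, so *temT* is transcribed.
→ *temT* is ON in B.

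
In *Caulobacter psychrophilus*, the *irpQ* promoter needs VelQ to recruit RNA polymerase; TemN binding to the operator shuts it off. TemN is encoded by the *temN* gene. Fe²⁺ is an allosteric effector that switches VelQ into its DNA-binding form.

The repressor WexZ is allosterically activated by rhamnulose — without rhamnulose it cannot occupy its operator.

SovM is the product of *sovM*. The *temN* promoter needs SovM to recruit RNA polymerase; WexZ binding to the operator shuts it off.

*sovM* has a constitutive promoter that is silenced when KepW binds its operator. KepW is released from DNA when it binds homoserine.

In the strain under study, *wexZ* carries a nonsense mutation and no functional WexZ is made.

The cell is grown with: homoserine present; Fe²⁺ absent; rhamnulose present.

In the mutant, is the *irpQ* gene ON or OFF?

Fe²⁺ is absent, so VelQ is inactive.
WexZ is non-functional in this strain, so it has no effect.
Homoserine is present, so KepW is inactive.
With no repressor bound, *sovM* is transcribed.
So SovM is produced and active.
No repressor is bound and SovM is active, so *temN* is transcribed.
So TemN is produced and active.
With repressor TemN bound, *irpQ* is not transcribed.

OFF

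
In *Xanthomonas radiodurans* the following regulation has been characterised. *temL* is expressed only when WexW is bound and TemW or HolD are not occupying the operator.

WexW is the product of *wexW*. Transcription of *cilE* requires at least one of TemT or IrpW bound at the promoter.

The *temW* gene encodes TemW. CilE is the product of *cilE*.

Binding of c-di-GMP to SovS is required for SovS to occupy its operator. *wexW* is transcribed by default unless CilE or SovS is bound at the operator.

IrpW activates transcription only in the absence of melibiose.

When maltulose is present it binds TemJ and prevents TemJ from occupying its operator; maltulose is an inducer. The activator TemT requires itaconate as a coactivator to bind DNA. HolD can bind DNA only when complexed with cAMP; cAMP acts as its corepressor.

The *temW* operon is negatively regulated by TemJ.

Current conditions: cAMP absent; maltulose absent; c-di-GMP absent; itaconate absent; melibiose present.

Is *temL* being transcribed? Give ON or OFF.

Maltulose is absent, so TemJ is active.
With repressor TemJ bound, *temW* is not transcribed.
So TemW is not produced.
cAMP is absent, so HolD is inactive.
Itaconate is absent, so TemT is inactive.
Melibiose is present, so IrpW is inactive.
No activator is available at the *cilE* promoter, so *cilE* is not transcribed.
So CilE is not produced.
c-di-GMP is absent, so SovS is inactive.
With no repressor bound, *wexW* is transcribed.
So WexW is produced and active.
No repressor is bound and WexW is active, so *temL* is transcribed.

ON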